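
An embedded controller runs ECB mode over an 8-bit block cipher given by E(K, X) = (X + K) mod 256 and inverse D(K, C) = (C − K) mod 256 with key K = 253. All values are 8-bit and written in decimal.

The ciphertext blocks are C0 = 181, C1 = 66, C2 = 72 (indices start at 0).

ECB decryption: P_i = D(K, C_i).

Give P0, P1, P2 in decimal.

P0 = 184, P1 = 69, P2 = 75

P0: D(K, 181) = 184.
P1: D(K, 66) = 69.
P2: D(K, 72) = 75.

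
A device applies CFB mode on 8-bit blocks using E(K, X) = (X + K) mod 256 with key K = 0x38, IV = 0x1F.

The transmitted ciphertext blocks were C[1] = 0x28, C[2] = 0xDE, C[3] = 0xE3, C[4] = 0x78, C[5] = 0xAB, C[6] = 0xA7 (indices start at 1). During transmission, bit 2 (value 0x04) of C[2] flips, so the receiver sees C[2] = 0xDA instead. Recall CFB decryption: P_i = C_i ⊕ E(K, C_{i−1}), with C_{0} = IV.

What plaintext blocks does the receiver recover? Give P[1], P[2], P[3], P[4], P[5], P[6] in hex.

Only C[2] changed, to 0xDA. In CFB, a change in C_i flips the same bit in P_i and garbles P_{i+1}. Decrypting the received ciphertext:
P[1]: E(K, 0x1F) = 0x57; 0x28 ⊕ 0x57 = 0x7F.
P[2]: E(K, 0x28) = 0x60; 0xDA ⊕ 0x60 = 0xBA.
P[3]: E(K, 0xDA) = 0x12; 0xE3 ⊕ 0x12 = 0xF1.
P[4]: E(K, 0xE3) = 0x1B; 0x78 ⊕ 0x1B = 0x63.
P[5]: E(K, 0x78) = 0xB0; 0xAB ⊕ 0xB0 = 0x1B.
P[6]: E(K, 0xAB) = 0xE3; 0xA7 ⊕ 0xE3 = 0x44.
Blocks that differ from the original plaintext: P[2], P[3].

P[1] = 0x7F, P[2] = 0xBA, P[3] = 0xF1, P[4] = 0x63, P[5] = 0x1B, P[6] = 0x44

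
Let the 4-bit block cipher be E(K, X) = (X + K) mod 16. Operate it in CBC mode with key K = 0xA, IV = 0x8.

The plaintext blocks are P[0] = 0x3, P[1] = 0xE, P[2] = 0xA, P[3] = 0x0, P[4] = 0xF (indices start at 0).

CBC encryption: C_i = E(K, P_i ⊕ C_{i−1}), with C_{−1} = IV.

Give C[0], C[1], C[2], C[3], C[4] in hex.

C[0] = 0x5, C[1] = 0x5, C[2] = 0x9, C[3] = 0x3, C[4] = 0x6

C[0]: P[0] ⊕ 0x8 = 0xB; E(K, 0xB) = 0x5.
C[1]: P[1] ⊕ 0x5 = 0xB; E(K, 0xB) = 0x5.
C[2]: P[2] ⊕ 0x5 = 0xF; E(K, 0xF) = 0x9.
C[3]: P[3] ⊕ 0x9 = 0x9; E(K, 0x9) = 0x3.
C[4]: P[4] ⊕ 0x3 = 0xC; E(K, 0xC) = 0x6.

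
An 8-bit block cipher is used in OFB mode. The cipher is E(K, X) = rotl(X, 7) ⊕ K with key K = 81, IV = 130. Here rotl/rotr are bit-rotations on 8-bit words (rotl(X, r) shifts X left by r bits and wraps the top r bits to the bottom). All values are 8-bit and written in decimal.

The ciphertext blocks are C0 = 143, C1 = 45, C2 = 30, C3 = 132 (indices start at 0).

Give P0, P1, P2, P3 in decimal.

P0 = 159, P1 = 116, P2 = 227, P3 = 43

OFB decryption: S_i = E(K, S_{i−1}) with S_{−1} = IV; P_i = C_i ⊕ S_i.
P0: S = E(K, 130) = 16; 143 ⊕ 16 = 159.
P1: S = E(K, 16) = 89; 45 ⊕ 89 = 116.
P2: S = E(K, 89) = 253; 30 ⊕ 253 = 227.
P3: S = E(K, 253) = 175; 132 ⊕ 175 = 43.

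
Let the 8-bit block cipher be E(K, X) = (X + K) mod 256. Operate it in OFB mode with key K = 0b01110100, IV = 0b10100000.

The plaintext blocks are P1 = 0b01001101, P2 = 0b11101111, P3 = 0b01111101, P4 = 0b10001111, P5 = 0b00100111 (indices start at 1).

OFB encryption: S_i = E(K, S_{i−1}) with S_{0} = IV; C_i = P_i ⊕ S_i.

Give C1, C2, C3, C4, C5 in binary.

C1: S = E(K, 0b10100000) = 0b00010100; 0b01001101 ⊕ 0b00010100 = 0b01011001.
C2: S = E(K, 0b00010100) = 0b10001000; 0b11101111 ⊕ 0b10001000 = 0b01100111.
C3: S = E(K, 0b10001000) = 0b11111100; 0b01111101 ⊕ 0b11111100 = 0b10000001.
C4: S = E(K, 0b11111100) = 0b01110000; 0b10001111 ⊕ 0b01110000 = 0b11111111.
C5: S = E(K, 0b01110000) = 0b11100100; 0b00100111 ⊕ 0b11100100 = 0b11000011.

C1 = 0b01011001, C2 = 0b01100111, C3 = 0b10000001, C4 = 0b11111111, C5 = 0b11000011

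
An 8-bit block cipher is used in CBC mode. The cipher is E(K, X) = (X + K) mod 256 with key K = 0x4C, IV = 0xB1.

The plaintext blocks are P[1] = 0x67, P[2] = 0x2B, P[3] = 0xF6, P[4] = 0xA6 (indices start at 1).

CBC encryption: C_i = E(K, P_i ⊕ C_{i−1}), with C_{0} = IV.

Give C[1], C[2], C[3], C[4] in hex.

C[1] = 0x22, C[2] = 0x55, C[3] = 0xEF, C[4] = 0x95

C[1]: P[1] ⊕ 0xB1 = 0xD6; E(K, 0xD6) = 0x22.
C[2]: P[2] ⊕ 0x22 = 0x09; E(K, 0x09) = 0x55.
C[3]: P[3] ⊕ 0x55 = 0xA3; E(K, 0xA3) = 0xEF.
C[4]: P[4] ⊕ 0xEF = 0x49; E(K, 0x49) = 0x95.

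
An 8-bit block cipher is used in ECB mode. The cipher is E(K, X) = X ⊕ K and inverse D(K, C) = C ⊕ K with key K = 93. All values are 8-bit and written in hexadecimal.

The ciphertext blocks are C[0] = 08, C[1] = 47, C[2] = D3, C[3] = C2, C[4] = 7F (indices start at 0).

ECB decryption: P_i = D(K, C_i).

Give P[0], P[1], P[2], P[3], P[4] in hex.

P[0] = 9B, P[1] = D4, P[2] = 40, P[3] = 51, P[4] = EC

P[0]: D(K, 08) = 9B.
P[1]: D(K, 47) = D4.
P[2]: D(K, D3) = 40.
P[3]: D(K, C2) = 51.
P[4]: D(K, 7F) = EC.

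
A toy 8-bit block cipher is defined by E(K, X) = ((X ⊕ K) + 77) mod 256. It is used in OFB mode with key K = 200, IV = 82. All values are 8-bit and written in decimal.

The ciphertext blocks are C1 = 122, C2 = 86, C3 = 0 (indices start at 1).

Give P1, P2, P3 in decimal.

P1 = 157, P2 = 42, P3 = 1

OFB decryption: S_i = E(K, S_{i−1}) with S_{0} = IV; P_i = C_i ⊕ S_i.
P1: S = E(K, 82) = 231; 122 ⊕ 231 = 157.
P2: S = E(K, 231) = 124; 86 ⊕ 124 = 42.
P3: S = E(K, 124) = 1; 0 ⊕ 1 = 1.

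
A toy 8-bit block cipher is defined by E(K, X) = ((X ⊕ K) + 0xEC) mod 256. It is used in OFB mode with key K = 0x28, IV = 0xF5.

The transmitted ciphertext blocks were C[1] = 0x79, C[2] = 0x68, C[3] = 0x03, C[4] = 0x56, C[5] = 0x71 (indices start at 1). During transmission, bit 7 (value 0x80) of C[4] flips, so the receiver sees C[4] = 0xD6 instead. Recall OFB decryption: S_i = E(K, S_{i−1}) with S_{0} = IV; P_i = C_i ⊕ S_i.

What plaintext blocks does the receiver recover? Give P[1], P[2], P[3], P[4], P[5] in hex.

P[1] = 0xB0, P[2] = 0xA5, P[3] = 0xD2, P[4] = 0x33, P[5] = 0xC8

Only C[4] changed, to 0xD6. In OFB, a change in C_i flips the same bit in P_i only; the keystream is unaffected. Decrypting the received ciphertext:
P[1]: S = E(K, 0xF5) = 0xC9; 0x79 ⊕ 0xC9 = 0xB0.
P[2]: S = E(K, 0xC9) = 0xCD; 0x68 ⊕ 0xCD = 0xA5.
P[3]: S = E(K, 0xCD) = 0xD1; 0x03 ⊕ 0xD1 = 0xD2.
P[4]: S = E(K, 0xD1) = 0xE5; 0xD6 ⊕ 0xE5 = 0x33.
P[5]: S = E(K, 0xE5) = 0xB9; 0x71 ⊕ 0xB9 = 0xC8.
Blocks that differ from the original plaintext: P[4].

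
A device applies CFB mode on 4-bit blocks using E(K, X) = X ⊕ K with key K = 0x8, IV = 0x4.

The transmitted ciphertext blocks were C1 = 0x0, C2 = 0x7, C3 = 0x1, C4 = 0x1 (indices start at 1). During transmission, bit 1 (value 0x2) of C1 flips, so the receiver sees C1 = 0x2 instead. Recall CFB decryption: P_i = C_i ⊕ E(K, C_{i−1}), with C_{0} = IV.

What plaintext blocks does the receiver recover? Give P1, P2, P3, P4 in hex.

Only C1 changed, to 0x2. In CFB, a change in C_i flips the same bit in P_i and garbles P_{i+1}. Decrypting the received ciphertext:
P1: E(K, 0x4) = 0xC; 0x2 ⊕ 0xC = 0xE.
P2: E(K, 0x2) = 0xA; 0x7 ⊕ 0xA = 0xD.
P3: E(K, 0x7) = 0xF; 0x1 ⊕ 0xF = 0xE.
P4: E(K, 0x1) = 0x9; 0x1 ⊕ 0x9 = 0x8.
Blocks that differ from the original plaintext: P1, P2.

P1 = 0xE, P2 = 0xD, P3 = 0xE, P4 = 0x8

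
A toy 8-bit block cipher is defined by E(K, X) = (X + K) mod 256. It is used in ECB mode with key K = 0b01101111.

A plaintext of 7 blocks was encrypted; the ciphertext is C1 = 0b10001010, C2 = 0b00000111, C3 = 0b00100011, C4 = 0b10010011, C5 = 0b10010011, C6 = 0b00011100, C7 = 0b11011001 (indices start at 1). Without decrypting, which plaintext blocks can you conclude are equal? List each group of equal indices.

ECB encrypts each block independently with the same key, so equal ciphertext blocks imply equal plaintext blocks.
C4 = C5 = 0b10010011, so P4 = P5.

P4 = P5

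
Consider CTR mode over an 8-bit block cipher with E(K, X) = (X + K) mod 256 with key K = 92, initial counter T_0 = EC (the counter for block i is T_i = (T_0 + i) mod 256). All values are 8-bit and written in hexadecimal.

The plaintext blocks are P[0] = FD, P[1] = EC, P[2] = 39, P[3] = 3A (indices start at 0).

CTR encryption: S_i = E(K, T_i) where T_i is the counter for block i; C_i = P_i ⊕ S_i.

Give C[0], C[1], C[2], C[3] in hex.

C[0] = 83, C[1] = 93, C[2] = B9, C[3] = BB

C[0]: T = EC, S = E(K, T) = 7E; FD ⊕ 7E = 83.
C[1]: T = ED, S = E(K, T) = 7F; EC ⊕ 7F = 93.
C[2]: T = EE, S = E(K, T) = 80; 39 ⊕ 80 = B9.
C[3]: T = EF, S = E(K, T) = 81; 3A ⊕ 81 = BB.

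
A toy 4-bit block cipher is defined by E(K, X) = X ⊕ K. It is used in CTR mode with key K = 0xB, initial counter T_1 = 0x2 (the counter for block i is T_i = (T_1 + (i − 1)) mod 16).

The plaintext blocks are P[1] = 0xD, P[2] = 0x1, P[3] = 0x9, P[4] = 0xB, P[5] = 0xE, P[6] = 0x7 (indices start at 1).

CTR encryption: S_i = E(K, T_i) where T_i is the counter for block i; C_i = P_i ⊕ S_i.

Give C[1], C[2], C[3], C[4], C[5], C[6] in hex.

C[1] = 0x4, C[2] = 0x9, C[3] = 0x6, C[4] = 0x5, C[5] = 0x3, C[6] = 0xB

C[1]: T = 0x2, S = E(K, T) = 0x9; 0xD ⊕ 0x9 = 0x4.
C[2]: T = 0x3, S = E(K, T) = 0x8; 0x1 ⊕ 0x8 = 0x9.
C[3]: T = 0x4, S = E(K, T) = 0xF; 0x9 ⊕ 0xF = 0x6.
C[4]: T = 0x5, S = E(K, T) = 0xE; 0xB ⊕ 0xE = 0x5.
C[5]: T = 0x6, S = E(K, T) = 0xD; 0xE ⊕ 0xD = 0x3.
C[6]: T = 0x7, S = E(K, T) = 0xC; 0x7 ⊕ 0xC = 0xB.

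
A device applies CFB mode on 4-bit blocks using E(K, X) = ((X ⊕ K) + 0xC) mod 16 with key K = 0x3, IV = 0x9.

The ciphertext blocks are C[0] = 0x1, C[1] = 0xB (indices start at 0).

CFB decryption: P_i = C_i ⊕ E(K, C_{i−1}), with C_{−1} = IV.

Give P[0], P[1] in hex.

P[0] = 0x7, P[1] = 0x5

P[0]: E(K, 0x9) = 0x6; 0x1 ⊕ 0x6 = 0x7.
P[1]: E(K, 0x1) = 0xE; 0xB ⊕ 0xE = 0x5.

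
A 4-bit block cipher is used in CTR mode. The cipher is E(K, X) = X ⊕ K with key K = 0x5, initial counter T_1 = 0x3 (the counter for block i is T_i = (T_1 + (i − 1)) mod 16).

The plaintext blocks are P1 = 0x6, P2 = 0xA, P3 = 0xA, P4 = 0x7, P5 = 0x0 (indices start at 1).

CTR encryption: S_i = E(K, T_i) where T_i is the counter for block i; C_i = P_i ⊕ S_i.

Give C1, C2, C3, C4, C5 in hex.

C1 = 0x0, C2 = 0xB, C3 = 0xA, C4 = 0x4, C5 = 0x2

C1: T = 0x3, S = E(K, T) = 0x6; 0x6 ⊕ 0x6 = 0x0.
C2: T = 0x4, S = E(K, T) = 0x1; 0xA ⊕ 0x1 = 0xB.
C3: T = 0x5, S = E(K, T) = 0x0; 0xA ⊕ 0x0 = 0xA.
C4: T = 0x6, S = E(K, T) = 0x3; 0x7 ⊕ 0x3 = 0x4.
C5: T = 0x7, S = E(K, T) = 0x2; 0x0 ⊕ 0x2 = 0x2.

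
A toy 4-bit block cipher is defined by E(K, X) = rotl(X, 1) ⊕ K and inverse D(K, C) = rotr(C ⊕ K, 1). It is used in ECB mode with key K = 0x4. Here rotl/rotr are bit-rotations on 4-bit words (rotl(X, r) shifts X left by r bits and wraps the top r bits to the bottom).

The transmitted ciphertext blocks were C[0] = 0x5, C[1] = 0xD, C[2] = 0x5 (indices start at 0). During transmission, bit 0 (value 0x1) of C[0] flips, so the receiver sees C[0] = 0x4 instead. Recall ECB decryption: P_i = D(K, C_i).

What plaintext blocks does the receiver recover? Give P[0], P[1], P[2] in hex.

Only C[0] changed, to 0x4. In ECB, a change in C_i affects only P_i. Decrypting the received ciphertext:
P[0]: D(K, 0x4) = 0x0.
P[1]: D(K, 0xD) = 0xC.
P[2]: D(K, 0x5) = 0x8.
Blocks that differ from the original plaintext: P[0].

P[0] = 0x0, P[1] = 0xC, P[2] = 0x8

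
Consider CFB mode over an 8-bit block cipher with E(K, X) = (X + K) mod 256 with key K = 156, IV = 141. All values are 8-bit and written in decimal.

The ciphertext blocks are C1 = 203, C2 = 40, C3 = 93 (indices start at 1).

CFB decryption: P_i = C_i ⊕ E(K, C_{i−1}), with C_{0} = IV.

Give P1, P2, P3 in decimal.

P1: E(K, 141) = 41; 203 ⊕ 41 = 226.
P2: E(K, 203) = 103; 40 ⊕ 103 = 79.
P3: E(K, 40) = 196; 93 ⊕ 196 = 153.

P1 = 226, P2 = 79, P3 = 153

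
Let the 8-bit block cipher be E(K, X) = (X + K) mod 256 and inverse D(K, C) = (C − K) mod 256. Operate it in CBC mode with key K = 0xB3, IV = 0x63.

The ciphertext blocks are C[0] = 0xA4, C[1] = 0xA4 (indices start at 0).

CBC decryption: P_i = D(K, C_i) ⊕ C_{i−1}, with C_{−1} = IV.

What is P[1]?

P[1]: D(K, 0xA4) = 0xF1; 0xF1 ⊕ 0xA4 = 0x55.

P[1] = 0x55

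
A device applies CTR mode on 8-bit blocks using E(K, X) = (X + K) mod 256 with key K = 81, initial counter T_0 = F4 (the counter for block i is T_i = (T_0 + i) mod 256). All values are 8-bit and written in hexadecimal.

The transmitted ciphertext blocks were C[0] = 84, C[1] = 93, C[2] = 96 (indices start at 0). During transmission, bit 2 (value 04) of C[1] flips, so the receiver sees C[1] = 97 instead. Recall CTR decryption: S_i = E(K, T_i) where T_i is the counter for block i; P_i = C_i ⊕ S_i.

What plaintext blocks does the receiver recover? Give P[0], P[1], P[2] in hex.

P[0] = F1, P[1] = E1, P[2] = E1

Only C[1] changed, to 97. In CTR, a change in C_i flips the same bit in P_i only; the keystream is unaffected. Decrypting the received ciphertext:
P[0]: T = F4, S = E(K, T) = 75; 84 ⊕ 75 = F1.
P[1]: T = F5, S = E(K, T) = 76; 97 ⊕ 76 = E1.
P[2]: T = F6, S = E(K, T) = 77; 96 ⊕ 77 = E1.
Blocks that differ from the original plaintext: P[1].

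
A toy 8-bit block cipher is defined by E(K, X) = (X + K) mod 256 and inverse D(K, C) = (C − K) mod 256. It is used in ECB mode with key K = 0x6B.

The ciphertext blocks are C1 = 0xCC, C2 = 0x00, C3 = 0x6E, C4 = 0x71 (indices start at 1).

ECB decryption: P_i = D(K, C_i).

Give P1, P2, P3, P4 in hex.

P1: D(K, 0xCC) = 0x61.
P2: D(K, 0x00) = 0x95.
P3: D(K, 0x6E) = 0x03.
P4: D(K, 0x71) = 0x06.

P1 = 0x61, P2 = 0x95, P3 = 0x03, P4 = 0x06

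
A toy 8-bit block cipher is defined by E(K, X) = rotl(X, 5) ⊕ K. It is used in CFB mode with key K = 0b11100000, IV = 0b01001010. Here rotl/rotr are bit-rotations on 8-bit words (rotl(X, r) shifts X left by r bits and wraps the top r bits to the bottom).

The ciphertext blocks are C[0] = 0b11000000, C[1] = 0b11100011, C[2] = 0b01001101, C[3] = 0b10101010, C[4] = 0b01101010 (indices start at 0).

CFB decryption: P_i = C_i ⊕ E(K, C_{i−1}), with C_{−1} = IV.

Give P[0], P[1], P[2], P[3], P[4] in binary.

P[0]: E(K, 0b01001010) = 0b10101001; 0b11000000 ⊕ 0b10101001 = 0b01101001.
P[1]: E(K, 0b11000000) = 0b11111000; 0b11100011 ⊕ 0b11111000 = 0b00011011.
P[2]: E(K, 0b11100011) = 0b10011100; 0b01001101 ⊕ 0b10011100 = 0b11010001.
P[3]: E(K, 0b01001101) = 0b01001001; 0b10101010 ⊕ 0b01001001 = 0b11100011.
P[4]: E(K, 0b10101010) = 0b10110101; 0b01101010 ⊕ 0b10110101 = 0b11011111.

P[0] = 0b01101001, P[1] = 0b00011011, P[2] = 0b11010001, P[3] = 0b11100011, P[4] = 0b11011111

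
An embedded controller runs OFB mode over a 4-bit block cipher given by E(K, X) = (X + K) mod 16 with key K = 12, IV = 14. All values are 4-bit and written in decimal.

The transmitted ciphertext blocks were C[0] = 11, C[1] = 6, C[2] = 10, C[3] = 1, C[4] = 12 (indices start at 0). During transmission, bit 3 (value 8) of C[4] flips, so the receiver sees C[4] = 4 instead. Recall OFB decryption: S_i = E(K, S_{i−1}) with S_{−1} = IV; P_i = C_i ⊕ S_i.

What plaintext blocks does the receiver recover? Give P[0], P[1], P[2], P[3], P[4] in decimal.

P[0] = 1, P[1] = 0, P[2] = 8, P[3] = 15, P[4] = 14

Only C[4] changed, to 4. In OFB, a change in C_i flips the same bit in P_i only; the keystream is unaffected. Decrypting the received ciphertext:
P[0]: S = E(K, 14) = 10; 11 ⊕ 10 = 1.
P[1]: S = E(K, 10) = 6; 6 ⊕ 6 = 0.
P[2]: S = E(K, 6) = 2; 10 ⊕ 2 = 8.
P[3]: S = E(K, 2) = 14; 1 ⊕ 14 = 15.
P[4]: S = E(K, 14) = 10; 4 ⊕ 10 = 14.
Blocks that differ from the original plaintext: P[4].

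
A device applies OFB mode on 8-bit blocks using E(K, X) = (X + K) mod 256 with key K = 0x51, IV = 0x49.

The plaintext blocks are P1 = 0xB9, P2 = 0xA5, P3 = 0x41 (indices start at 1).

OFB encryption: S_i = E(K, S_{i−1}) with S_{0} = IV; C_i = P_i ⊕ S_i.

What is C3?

C1: S = E(K, 0x49) = 0x9A; 0xB9 ⊕ 0x9A = 0x23.
C2: S = E(K, 0x9A) = 0xEB; 0xA5 ⊕ 0xEB = 0x4E.
C3: S = E(K, 0xEB) = 0x3C; 0x41 ⊕ 0x3C = 0x7D.

C3 = 0x7D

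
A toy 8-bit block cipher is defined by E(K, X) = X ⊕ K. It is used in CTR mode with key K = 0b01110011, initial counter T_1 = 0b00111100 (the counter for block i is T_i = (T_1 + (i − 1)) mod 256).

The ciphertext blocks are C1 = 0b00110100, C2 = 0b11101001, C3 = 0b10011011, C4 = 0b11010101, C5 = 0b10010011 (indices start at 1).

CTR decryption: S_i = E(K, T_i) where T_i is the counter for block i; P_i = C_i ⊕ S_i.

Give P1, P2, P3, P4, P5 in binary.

P1 = 0b01111011, P2 = 0b10100111, P3 = 0b11010110, P4 = 0b10011001, P5 = 0b10100000

P1: T = 0b00111100, S = E(K, T) = 0b01001111; 0b00110100 ⊕ 0b01001111 = 0b01111011.
P2: T = 0b00111101, S = E(K, T) = 0b01001110; 0b11101001 ⊕ 0b01001110 = 0b10100111.
P3: T = 0b00111110, S = E(K, T) = 0b01001101; 0b10011011 ⊕ 0b01001101 = 0b11010110.
P4: T = 0b00111111, S = E(K, T) = 0b01001100; 0b11010101 ⊕ 0b01001100 = 0b10011001.
P5: T = 0b01000000, S = E(K, T) = 0b00110011; 0b10010011 ⊕ 0b00110011 = 0b10100000.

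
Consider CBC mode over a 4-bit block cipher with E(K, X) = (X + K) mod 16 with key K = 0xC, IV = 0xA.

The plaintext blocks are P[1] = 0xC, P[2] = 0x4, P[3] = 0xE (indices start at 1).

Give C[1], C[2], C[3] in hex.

CBC encryption: C_i = E(K, P_i ⊕ C_{i−1}), with C_{0} = IV.
C[1]: P[1] ⊕ 0xA = 0x6; E(K, 0x6) = 0x2.
C[2]: P[2] ⊕ 0x2 = 0x6; E(K, 0x6) = 0x2.
C[3]: P[3] ⊕ 0x2 = 0xC; E(K, 0xC) = 0x8.

C[1] = 0x2, C[2] = 0x2, C[3] = 0x8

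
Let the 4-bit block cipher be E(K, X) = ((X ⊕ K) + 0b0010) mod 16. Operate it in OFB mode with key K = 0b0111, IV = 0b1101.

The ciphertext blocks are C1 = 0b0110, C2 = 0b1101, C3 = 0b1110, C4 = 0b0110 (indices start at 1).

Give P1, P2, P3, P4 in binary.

P1 = 0b1010, P2 = 0b0000, P3 = 0b0010, P4 = 0b1011

OFB decryption: S_i = E(K, S_{i−1}) with S_{0} = IV; P_i = C_i ⊕ S_i.
P1: S = E(K, 0b1101) = 0b1100; 0b0110 ⊕ 0b1100 = 0b1010.
P2: S = E(K, 0b1100) = 0b1101; 0b1101 ⊕ 0b1101 = 0b0000.
P3: S = E(K, 0b1101) = 0b1100; 0b1110 ⊕ 0b1100 = 0b0010.
P4: S = E(K, 0b1100) = 0b1101; 0b0110 ⊕ 0b1101 = 0b1011.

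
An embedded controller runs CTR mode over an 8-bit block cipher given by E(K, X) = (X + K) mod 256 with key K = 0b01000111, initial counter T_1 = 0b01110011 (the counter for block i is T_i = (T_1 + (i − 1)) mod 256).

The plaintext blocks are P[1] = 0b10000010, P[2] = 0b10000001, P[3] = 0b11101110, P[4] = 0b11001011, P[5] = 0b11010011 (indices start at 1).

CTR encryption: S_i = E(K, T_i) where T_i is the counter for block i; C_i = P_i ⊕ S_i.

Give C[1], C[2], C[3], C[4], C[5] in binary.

C[1] = 0b00111000, C[2] = 0b00111010, C[3] = 0b01010010, C[4] = 0b01110110, C[5] = 0b01101101

C[1]: T = 0b01110011, S = E(K, T) = 0b10111010; 0b10000010 ⊕ 0b10111010 = 0b00111000.
C[2]: T = 0b01110100, S = E(K, T) = 0b10111011; 0b10000001 ⊕ 0b10111011 = 0b00111010.
C[3]: T = 0b01110101, S = E(K, T) = 0b10111100; 0b11101110 ⊕ 0b10111100 = 0b01010010.
C[4]: T = 0b01110110, S = E(K, T) = 0b10111101; 0b11001011 ⊕ 0b10111101 = 0b01110110.
C[5]: T = 0b01110111, S = E(K, T) = 0b10111110; 0b11010011 ⊕ 0b10111110 = 0b01101101.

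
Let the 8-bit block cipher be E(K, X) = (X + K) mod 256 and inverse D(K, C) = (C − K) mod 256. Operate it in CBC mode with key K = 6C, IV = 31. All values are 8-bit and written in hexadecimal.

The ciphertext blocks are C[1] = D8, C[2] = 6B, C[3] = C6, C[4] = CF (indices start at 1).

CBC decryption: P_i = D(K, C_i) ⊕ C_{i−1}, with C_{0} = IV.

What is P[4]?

P[4] = A5

P[4]: D(K, CF) = 63; 63 ⊕ C6 = A5.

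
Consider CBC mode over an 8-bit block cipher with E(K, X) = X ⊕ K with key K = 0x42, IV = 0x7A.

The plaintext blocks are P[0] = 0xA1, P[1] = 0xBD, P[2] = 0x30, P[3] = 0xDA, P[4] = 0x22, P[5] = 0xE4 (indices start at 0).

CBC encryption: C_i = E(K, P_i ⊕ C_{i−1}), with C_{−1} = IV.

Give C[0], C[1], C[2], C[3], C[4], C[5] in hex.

C[0] = 0x99, C[1] = 0x66, C[2] = 0x14, C[3] = 0x8C, C[4] = 0xEC, C[5] = 0x4A

C[0]: P[0] ⊕ 0x7A = 0xDB; E(K, 0xDB) = 0x99.
C[1]: P[1] ⊕ 0x99 = 0x24; E(K, 0x24) = 0x66.
C[2]: P[2] ⊕ 0x66 = 0x56; E(K, 0x56) = 0x14.
C[3]: P[3] ⊕ 0x14 = 0xCE; E(K, 0xCE) = 0x8C.
C[4]: P[4] ⊕ 0x8C = 0xAE; E(K, 0xAE) = 0xEC.
C[5]: P[5] ⊕ 0xEC = 0x08; E(K, 0x08) = 0x4A.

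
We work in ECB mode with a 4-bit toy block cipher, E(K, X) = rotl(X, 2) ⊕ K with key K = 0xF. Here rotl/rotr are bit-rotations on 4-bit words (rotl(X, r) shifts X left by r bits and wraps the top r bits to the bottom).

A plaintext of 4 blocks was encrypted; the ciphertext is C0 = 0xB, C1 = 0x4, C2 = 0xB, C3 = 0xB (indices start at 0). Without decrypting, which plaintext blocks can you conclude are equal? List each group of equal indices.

ECB encrypts each block independently with the same key, so equal ciphertext blocks imply equal plaintext blocks.
C0 = C2 = C3 = 0xB, so P0 = P2 = P3.

P0 = P2 = P3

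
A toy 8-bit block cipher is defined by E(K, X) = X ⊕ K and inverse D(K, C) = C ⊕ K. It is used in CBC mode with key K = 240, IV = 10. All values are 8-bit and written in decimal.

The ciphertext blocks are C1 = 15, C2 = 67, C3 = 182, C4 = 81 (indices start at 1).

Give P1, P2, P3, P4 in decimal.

P1 = 245, P2 = 188, P3 = 5, P4 = 23

CBC decryption: P_i = D(K, C_i) ⊕ C_{i−1}, with C_{0} = IV.
P1: D(K, 15) = 255; 255 ⊕ 10 = 245.
P2: D(K, 67) = 179; 179 ⊕ 15 = 188.
P3: D(K, 182) = 70; 70 ⊕ 67 = 5.
P4: D(K, 81) = 161; 161 ⊕ 182 = 23.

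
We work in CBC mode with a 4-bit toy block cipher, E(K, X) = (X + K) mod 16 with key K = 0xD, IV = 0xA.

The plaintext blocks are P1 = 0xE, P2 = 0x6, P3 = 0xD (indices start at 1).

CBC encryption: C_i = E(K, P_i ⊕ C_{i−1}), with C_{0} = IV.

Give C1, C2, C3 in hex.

C1: P1 ⊕ 0xA = 0x4; E(K, 0x4) = 0x1.
C2: P2 ⊕ 0x1 = 0x7; E(K, 0x7) = 0x4.
C3: P3 ⊕ 0x4 = 0x9; E(K, 0x9) = 0x6.

C1 = 0x1, C2 = 0x4, C3 = 0x6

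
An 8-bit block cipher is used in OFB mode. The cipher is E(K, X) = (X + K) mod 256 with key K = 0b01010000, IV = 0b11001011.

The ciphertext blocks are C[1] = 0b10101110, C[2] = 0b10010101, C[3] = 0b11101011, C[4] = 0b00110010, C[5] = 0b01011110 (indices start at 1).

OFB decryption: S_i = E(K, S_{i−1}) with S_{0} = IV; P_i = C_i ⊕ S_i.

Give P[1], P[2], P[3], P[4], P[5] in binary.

P[1]: S = E(K, 0b11001011) = 0b00011011; 0b10101110 ⊕ 0b00011011 = 0b10110101.
P[2]: S = E(K, 0b00011011) = 0b01101011; 0b10010101 ⊕ 0b01101011 = 0b11111110.
P[3]: S = E(K, 0b01101011) = 0b10111011; 0b11101011 ⊕ 0b10111011 = 0b01010000.
P[4]: S = E(K, 0b10111011) = 0b00001011; 0b00110010 ⊕ 0b00001011 = 0b00111001.
P[5]: S = E(K, 0b00001011) = 0b01011011; 0b01011110 ⊕ 0b01011011 = 0b00000101.

P[1] = 0b10110101, P[2] = 0b11111110, P[3] = 0b01010000, P[4] = 0b00111001, P[5] = 0b00000101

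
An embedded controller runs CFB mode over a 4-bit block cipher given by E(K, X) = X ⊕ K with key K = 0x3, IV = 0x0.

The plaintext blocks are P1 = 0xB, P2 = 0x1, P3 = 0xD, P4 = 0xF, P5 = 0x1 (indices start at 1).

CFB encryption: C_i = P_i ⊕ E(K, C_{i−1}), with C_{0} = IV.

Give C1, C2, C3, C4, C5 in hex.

C1: E(K, 0x0) = 0x3; 0xB ⊕ 0x3 = 0x8.
C2: E(K, 0x8) = 0xB; 0x1 ⊕ 0xB = 0xA.
C3: E(K, 0xA) = 0x9; 0xD ⊕ 0x9 = 0x4.
C4: E(K, 0x4) = 0x7; 0xF ⊕ 0x7 = 0x8.
C5: E(K, 0x8) = 0xB; 0x1 ⊕ 0xB = 0xA.

C1 = 0x8, C2 = 0xA, C3 = 0x4, C4 = 0x8, C5 = 0xA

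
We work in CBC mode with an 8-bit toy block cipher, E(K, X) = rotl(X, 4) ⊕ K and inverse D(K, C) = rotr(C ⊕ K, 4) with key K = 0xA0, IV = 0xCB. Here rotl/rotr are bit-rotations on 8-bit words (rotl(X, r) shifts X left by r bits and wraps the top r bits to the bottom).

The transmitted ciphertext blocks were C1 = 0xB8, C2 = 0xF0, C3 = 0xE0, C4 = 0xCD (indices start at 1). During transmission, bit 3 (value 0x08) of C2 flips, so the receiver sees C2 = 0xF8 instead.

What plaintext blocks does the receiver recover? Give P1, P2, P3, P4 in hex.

CBC decryption: P_i = D(K, C_i) ⊕ C_{i−1}, with C_{0} = IV.
Only C2 changed, to 0xF8. In CBC, a change in C_i garbles P_i and flips the same bit in P_{i+1}. Decrypting the received ciphertext:
P1: D(K, 0xB8) = 0x81; 0x81 ⊕ 0xCB = 0x4A.
P2: D(K, 0xF8) = 0x85; 0x85 ⊕ 0xB8 = 0x3D.
P3: D(K, 0xE0) = 0x04; 0x04 ⊕ 0xF8 = 0xFC.
P4: D(K, 0xCD) = 0xD6; 0xD6 ⊕ 0xE0 = 0x36.
Blocks that differ from the original plaintext: P2, P3.

P1 = 0x4A, P2 = 0x3D, P3 = 0xFC, P4 = 0x36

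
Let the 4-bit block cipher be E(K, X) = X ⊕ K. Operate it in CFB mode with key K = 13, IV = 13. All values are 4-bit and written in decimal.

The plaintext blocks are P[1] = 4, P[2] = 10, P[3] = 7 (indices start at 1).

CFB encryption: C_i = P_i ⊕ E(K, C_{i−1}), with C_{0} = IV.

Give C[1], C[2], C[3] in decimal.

C[1]: E(K, 13) = 0; 4 ⊕ 0 = 4.
C[2]: E(K, 4) = 9; 10 ⊕ 9 = 3.
C[3]: E(K, 3) = 14; 7 ⊕ 14 = 9.

C[1] = 4, C[2] = 3, C[3] = 9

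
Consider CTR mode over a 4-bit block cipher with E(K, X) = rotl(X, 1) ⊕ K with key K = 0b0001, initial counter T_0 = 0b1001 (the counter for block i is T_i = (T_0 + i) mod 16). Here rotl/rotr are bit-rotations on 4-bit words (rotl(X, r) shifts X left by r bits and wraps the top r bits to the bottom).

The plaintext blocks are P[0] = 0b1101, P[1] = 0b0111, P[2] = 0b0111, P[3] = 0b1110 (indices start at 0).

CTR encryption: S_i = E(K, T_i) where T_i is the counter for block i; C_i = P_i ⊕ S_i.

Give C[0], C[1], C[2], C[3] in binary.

C[0]: T = 0b1001, S = E(K, T) = 0b0010; 0b1101 ⊕ 0b0010 = 0b1111.
C[1]: T = 0b1010, S = E(K, T) = 0b0100; 0b0111 ⊕ 0b0100 = 0b0011.
C[2]: T = 0b1011, S = E(K, T) = 0b0110; 0b0111 ⊕ 0b0110 = 0b0001.
C[3]: T = 0b1100, S = E(K, T) = 0b1000; 0b1110 ⊕ 0b1000 = 0b0110.

C[0] = 0b1111, C[1] = 0b0011, C[2] = 0b0001, C[3] = 0b0110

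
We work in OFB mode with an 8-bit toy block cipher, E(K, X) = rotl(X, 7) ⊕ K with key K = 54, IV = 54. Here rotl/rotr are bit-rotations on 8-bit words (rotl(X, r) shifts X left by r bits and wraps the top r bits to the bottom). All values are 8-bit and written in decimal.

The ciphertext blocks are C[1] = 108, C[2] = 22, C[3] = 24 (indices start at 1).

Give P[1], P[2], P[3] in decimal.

OFB decryption: S_i = E(K, S_{i−1}) with S_{0} = IV; P_i = C_i ⊕ S_i.
P[1]: S = E(K, 54) = 45; 108 ⊕ 45 = 65.
P[2]: S = E(K, 45) = 160; 22 ⊕ 160 = 182.
P[3]: S = E(K, 160) = 102; 24 ⊕ 102 = 126.

P[1] = 65, P[2] = 182, P[3] = 126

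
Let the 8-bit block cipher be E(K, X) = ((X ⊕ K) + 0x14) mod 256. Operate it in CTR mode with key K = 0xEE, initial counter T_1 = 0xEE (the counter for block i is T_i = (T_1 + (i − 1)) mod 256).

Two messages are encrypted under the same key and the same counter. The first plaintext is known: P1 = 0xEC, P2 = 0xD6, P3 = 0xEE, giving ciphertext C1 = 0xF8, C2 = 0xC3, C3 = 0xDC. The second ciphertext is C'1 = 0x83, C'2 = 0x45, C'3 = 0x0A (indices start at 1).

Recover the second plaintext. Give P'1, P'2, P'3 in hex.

In CTR with a reused counter, both messages share the same keystream S_i, so C_i ⊕ C'_i = P_i ⊕ P'_i and thus P'_i = P_i ⊕ C_i ⊕ C'_i.
P'1: 0xEC ⊕ 0xF8 ⊕ 0x83 = 0x97.
P'2: 0xD6 ⊕ 0xC3 ⊕ 0x45 = 0x50.
P'3: 0xEE ⊕ 0xDC ⊕ 0x0A = 0x38.

P'1 = 0x97, P'2 = 0x50, P'3 = 0x38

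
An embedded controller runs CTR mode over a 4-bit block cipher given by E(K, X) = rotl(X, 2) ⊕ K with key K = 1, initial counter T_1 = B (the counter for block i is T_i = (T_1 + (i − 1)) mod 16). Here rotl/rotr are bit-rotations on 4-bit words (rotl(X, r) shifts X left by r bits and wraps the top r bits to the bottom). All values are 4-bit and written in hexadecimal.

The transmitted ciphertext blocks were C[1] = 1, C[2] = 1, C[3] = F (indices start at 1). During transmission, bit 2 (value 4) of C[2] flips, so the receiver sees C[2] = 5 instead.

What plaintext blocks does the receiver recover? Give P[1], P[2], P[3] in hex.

P[1] = E, P[2] = 7, P[3] = 9

CTR decryption: S_i = E(K, T_i) where T_i is the counter for block i; P_i = C_i ⊕ S_i.
Only C[2] changed, to 5. In CTR, a change in C_i flips the same bit in P_i only; the keystream is unaffected. Decrypting the received ciphertext:
P[1]: T = B, S = E(K, T) = F; 1 ⊕ F = E.
P[2]: T = C, S = E(K, T) = 2; 5 ⊕ 2 = 7.
P[3]: T = D, S = E(K, T) = 6; F ⊕ 6 = 9.
Blocks that differ from the original plaintext: P[2].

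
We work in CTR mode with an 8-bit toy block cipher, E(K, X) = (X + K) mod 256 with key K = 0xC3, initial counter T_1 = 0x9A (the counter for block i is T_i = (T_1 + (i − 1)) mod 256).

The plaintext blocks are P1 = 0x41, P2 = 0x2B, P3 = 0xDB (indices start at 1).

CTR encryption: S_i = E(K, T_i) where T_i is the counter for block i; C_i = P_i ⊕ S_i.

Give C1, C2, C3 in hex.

C1: T = 0x9A, S = E(K, T) = 0x5D; 0x41 ⊕ 0x5D = 0x1C.
C2: T = 0x9B, S = E(K, T) = 0x5E; 0x2B ⊕ 0x5E = 0x75.
C3: T = 0x9C, S = E(K, T) = 0x5F; 0xDB ⊕ 0x5F = 0x84.

C1 = 0x1C, C2 = 0x75, C3 = 0x84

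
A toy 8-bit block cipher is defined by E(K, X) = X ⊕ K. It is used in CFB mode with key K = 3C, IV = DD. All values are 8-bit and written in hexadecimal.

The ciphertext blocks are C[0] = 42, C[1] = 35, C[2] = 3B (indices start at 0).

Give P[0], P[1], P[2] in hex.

P[0] = A3, P[1] = 4B, P[2] = 32

CFB decryption: P_i = C_i ⊕ E(K, C_{i−1}), with C_{−1} = IV.
P[0]: E(K, DD) = E1; 42 ⊕ E1 = A3.
P[1]: E(K, 42) = 7E; 35 ⊕ 7E = 4B.
P[2]: E(K, 35) = 09; 3B ⊕ 09 = 32.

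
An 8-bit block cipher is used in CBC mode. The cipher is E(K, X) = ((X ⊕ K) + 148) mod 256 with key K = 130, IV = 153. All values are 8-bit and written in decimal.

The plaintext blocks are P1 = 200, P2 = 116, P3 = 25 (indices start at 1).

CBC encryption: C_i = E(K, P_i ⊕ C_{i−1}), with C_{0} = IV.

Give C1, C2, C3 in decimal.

C1: P1 ⊕ 153 = 81; E(K, 81) = 103.
C2: P2 ⊕ 103 = 19; E(K, 19) = 37.
C3: P3 ⊕ 37 = 60; E(K, 60) = 82.

C1 = 103, C2 = 37, C3 = 82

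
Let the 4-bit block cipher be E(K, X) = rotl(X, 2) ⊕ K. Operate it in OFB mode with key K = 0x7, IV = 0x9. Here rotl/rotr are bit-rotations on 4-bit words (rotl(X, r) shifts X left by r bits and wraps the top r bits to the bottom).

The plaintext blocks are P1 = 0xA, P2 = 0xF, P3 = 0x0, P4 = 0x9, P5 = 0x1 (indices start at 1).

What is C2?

C2 = 0xC

OFB encryption: S_i = E(K, S_{i−1}) with S_{0} = IV; C_i = P_i ⊕ S_i.
C1: S = E(K, 0x9) = 0x1; 0xA ⊕ 0x1 = 0xB.
C2: S = E(K, 0x1) = 0x3; 0xF ⊕ 0x3 = 0xC.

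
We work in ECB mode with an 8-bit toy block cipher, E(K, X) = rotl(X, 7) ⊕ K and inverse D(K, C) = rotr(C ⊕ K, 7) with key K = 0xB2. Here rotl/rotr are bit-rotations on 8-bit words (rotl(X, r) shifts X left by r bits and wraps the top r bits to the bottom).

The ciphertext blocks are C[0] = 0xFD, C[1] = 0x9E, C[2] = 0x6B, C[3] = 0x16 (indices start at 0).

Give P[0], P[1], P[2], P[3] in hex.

ECB decryption: P_i = D(K, C_i).
P[0]: D(K, 0xFD) = 0x9E.
P[1]: D(K, 0x9E) = 0x58.
P[2]: D(K, 0x6B) = 0xB3.
P[3]: D(K, 0x16) = 0x49.

P[0] = 0x9E, P[1] = 0x58, P[2] = 0xB3, P[3] = 0x49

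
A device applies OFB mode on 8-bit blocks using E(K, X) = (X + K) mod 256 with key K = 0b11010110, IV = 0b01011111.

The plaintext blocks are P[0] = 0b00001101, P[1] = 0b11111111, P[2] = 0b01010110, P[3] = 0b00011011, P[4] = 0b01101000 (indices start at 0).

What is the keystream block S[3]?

0b10110111

OFB encryption: S_i = E(K, S_{i−1}) with S_{−1} = IV; C_i = P_i ⊕ S_i.
C[0]: S = E(K, 0b01011111) = 0b00110101; 0b00001101 ⊕ 0b00110101 = 0b00111000.
C[1]: S = E(K, 0b00110101) = 0b00001011; 0b11111111 ⊕ 0b00001011 = 0b11110100.
C[2]: S = E(K, 0b00001011) = 0b11100001; 0b01010110 ⊕ 0b11100001 = 0b10110111.
C[3]: S = E(K, 0b11100001) = 0b10110111; 0b00011011 ⊕ 0b10110111 = 0b10101100.
So S[3] = 0b10110111.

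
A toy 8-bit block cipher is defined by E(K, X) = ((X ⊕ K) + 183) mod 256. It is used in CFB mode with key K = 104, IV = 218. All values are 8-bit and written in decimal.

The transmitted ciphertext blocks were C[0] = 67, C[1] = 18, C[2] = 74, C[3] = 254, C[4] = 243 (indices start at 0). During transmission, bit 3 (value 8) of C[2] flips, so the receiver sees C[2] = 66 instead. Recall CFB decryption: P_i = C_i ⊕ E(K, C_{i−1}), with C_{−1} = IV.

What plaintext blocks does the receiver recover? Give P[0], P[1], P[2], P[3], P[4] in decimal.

Only C[2] changed, to 66. In CFB, a change in C_i flips the same bit in P_i and garbles P_{i+1}. Decrypting the received ciphertext:
P[0]: E(K, 218) = 105; 67 ⊕ 105 = 42.
P[1]: E(K, 67) = 226; 18 ⊕ 226 = 240.
P[2]: E(K, 18) = 49; 66 ⊕ 49 = 115.
P[3]: E(K, 66) = 225; 254 ⊕ 225 = 31.
P[4]: E(K, 254) = 77; 243 ⊕ 77 = 190.
Blocks that differ from the original plaintext: P[2], P[3].

P[0] = 42, P[1] = 240, P[2] = 115, P[3] = 31, P[4] = 190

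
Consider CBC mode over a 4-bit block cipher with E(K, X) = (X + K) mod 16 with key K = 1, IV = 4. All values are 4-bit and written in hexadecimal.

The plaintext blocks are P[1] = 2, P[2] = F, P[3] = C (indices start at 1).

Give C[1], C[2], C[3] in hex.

CBC encryption: C_i = E(K, P_i ⊕ C_{i−1}), with C_{0} = IV.
C[1]: P[1] ⊕ 4 = 6; E(K, 6) = 7.
C[2]: P[2] ⊕ 7 = 8; E(K, 8) = 9.
C[3]: P[3] ⊕ 9 = 5; E(K, 5) = 6.

C[1] = 7, C[2] = 9, C[3] = 6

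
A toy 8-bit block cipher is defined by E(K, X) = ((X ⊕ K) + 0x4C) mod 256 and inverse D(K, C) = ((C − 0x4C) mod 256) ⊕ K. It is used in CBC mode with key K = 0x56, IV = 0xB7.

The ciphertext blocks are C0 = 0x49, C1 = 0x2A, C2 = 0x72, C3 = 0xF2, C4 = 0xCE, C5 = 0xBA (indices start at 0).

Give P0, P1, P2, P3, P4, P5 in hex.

P0 = 0x1C, P1 = 0xC1, P2 = 0x5A, P3 = 0x82, P4 = 0x26, P5 = 0xF6

CBC decryption: P_i = D(K, C_i) ⊕ C_{i−1}, with C_{−1} = IV.
P0: D(K, 0x49) = 0xAB; 0xAB ⊕ 0xB7 = 0x1C.
P1: D(K, 0x2A) = 0x88; 0x88 ⊕ 0x49 = 0xC1.
P2: D(K, 0x72) = 0x70; 0x70 ⊕ 0x2A = 0x5A.
P3: D(K, 0xF2) = 0xF0; 0xF0 ⊕ 0x72 = 0x82.
P4: D(K, 0xCE) = 0xD4; 0xD4 ⊕ 0xF2 = 0x26.
P5: D(K, 0xBA) = 0x38; 0x38 ⊕ 0xCE = 0xF6.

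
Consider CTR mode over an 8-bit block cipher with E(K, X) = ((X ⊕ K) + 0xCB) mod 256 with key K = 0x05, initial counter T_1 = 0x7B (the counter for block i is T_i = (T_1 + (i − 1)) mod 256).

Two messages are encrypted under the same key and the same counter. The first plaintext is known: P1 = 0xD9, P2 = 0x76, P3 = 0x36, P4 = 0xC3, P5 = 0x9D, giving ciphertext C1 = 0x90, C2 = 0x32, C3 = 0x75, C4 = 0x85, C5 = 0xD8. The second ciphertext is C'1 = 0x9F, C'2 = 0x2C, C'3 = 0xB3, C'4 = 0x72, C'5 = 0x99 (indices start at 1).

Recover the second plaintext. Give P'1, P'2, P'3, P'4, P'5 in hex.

In CTR with a reused counter, both messages share the same keystream S_i, so C_i ⊕ C'_i = P_i ⊕ P'_i and thus P'_i = P_i ⊕ C_i ⊕ C'_i.
P'1: 0xD9 ⊕ 0x90 ⊕ 0x9F = 0xD6.
P'2: 0x76 ⊕ 0x32 ⊕ 0x2C = 0x68.
P'3: 0x36 ⊕ 0x75 ⊕ 0xB3 = 0xF0.
P'4: 0xC3 ⊕ 0x85 ⊕ 0x72 = 0x34.
P'5: 0x9D ⊕ 0xD8 ⊕ 0x99 = 0xDC.

P'1 = 0xD6, P'2 = 0x68, P'3 = 0xF0, P'4 = 0x34, P'5 = 0xDC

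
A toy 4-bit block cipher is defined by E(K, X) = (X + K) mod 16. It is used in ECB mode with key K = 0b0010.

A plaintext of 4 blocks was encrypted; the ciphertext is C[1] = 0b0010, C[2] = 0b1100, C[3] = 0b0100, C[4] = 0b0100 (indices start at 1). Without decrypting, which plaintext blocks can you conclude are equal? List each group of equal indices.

ECB encrypts each block independently with the same key, so equal ciphertext blocks imply equal plaintext blocks.
C[3] = C[4] = 0b0100, so P[3] = P[4].

P[3] = P[4]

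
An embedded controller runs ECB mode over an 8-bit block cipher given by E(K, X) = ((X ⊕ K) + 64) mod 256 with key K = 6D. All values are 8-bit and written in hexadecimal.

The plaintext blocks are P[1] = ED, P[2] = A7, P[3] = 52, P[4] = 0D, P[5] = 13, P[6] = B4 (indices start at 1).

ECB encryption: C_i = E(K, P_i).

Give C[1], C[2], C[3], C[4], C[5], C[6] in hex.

C[1] = E4, C[2] = 2E, C[3] = A3, C[4] = C4, C[5] = E2, C[6] = 3D

C[1]: E(K, ED) = E4.
C[2]: E(K, A7) = 2E.
C[3]: E(K, 52) = A3.
C[4]: E(K, 0D) = C4.
C[5]: E(K, 13) = E2.
C[6]: E(K, B4) = 3D.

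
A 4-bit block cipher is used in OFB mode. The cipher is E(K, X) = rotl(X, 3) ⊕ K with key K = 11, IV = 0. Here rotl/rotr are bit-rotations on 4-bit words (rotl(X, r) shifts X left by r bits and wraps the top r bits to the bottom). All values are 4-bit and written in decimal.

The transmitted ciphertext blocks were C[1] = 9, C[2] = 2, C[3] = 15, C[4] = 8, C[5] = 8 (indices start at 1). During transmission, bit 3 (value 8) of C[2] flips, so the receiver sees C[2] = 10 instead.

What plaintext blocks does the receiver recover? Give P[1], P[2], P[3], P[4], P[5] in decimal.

P[1] = 2, P[2] = 12, P[3] = 7, P[4] = 7, P[5] = 12

OFB decryption: S_i = E(K, S_{i−1}) with S_{0} = IV; P_i = C_i ⊕ S_i.
Only C[2] changed, to 10. In OFB, a change in C_i flips the same bit in P_i only; the keystream is unaffected. Decrypting the received ciphertext:
P[1]: S = E(K, 0) = 11; 9 ⊕ 11 = 2.
P[2]: S = E(K, 11) = 6; 10 ⊕ 6 = 12.
P[3]: S = E(K, 6) = 8; 15 ⊕ 8 = 7.
P[4]: S = E(K, 8) = 15; 8 ⊕ 15 = 7.
P[5]: S = E(K, 15) = 4; 8 ⊕ 4 = 12.
Blocks that differ from the original plaintext: P[2].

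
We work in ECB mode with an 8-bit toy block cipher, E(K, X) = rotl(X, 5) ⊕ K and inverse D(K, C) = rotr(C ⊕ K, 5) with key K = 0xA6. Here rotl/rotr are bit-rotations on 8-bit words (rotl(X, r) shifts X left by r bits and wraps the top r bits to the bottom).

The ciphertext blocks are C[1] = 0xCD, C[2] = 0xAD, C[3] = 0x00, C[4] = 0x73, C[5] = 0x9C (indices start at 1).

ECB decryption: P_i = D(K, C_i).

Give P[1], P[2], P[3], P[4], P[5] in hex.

P[1] = 0x5B, P[2] = 0x58, P[3] = 0x35, P[4] = 0xAE, P[5] = 0xD1

P[1]: D(K, 0xCD) = 0x5B.
P[2]: D(K, 0xAD) = 0x58.
P[3]: D(K, 0x00) = 0x35.
P[4]: D(K, 0x73) = 0xAE.
P[5]: D(K, 0x9C) = 0xD1.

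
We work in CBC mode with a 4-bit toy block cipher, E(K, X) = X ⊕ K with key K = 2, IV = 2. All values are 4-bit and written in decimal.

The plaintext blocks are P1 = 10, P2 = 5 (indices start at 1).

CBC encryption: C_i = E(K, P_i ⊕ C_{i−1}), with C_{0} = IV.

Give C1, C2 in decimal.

C1 = 10, C2 = 13

C1: P1 ⊕ 2 = 8; E(K, 8) = 10.
C2: P2 ⊕ 10 = 15; E(K, 15) = 13.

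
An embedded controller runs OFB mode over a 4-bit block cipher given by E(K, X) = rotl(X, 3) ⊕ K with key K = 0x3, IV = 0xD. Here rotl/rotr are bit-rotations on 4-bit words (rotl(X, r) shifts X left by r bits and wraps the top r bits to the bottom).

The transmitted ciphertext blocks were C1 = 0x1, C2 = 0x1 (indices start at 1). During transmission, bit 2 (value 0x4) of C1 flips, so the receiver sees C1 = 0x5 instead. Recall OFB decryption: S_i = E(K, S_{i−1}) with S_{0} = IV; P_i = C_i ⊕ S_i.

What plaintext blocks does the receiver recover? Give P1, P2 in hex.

P1 = 0x8, P2 = 0xC

Only C1 changed, to 0x5. In OFB, a change in C_i flips the same bit in P_i only; the keystream is unaffected. Decrypting the received ciphertext:
P1: S = E(K, 0xD) = 0xD; 0x5 ⊕ 0xD = 0x8.
P2: S = E(K, 0xD) = 0xD; 0x1 ⊕ 0xD = 0xC.
Blocks that differ from the original plaintext: P1.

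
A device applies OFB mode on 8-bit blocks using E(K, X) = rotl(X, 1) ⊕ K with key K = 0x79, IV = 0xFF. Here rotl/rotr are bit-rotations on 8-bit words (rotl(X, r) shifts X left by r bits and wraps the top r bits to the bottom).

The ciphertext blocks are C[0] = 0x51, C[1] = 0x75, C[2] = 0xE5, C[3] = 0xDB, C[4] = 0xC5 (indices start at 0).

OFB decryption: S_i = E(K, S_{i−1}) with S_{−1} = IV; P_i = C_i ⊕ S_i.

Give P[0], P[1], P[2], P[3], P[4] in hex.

P[0]: S = E(K, 0xFF) = 0x86; 0x51 ⊕ 0x86 = 0xD7.
P[1]: S = E(K, 0x86) = 0x74; 0x75 ⊕ 0x74 = 0x01.
P[2]: S = E(K, 0x74) = 0x91; 0xE5 ⊕ 0x91 = 0x74.
P[3]: S = E(K, 0x91) = 0x5A; 0xDB ⊕ 0x5A = 0x81.
P[4]: S = E(K, 0x5A) = 0xCD; 0xC5 ⊕ 0xCD = 0x08.

P[0] = 0xD7, P[1] = 0x01, P[2] = 0x74, P[3] = 0x81, P[4] = 0x08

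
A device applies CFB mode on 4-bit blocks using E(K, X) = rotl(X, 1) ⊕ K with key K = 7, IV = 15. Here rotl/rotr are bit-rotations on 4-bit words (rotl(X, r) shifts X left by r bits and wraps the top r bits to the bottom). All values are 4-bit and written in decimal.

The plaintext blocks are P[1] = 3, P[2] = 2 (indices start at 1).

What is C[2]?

CFB encryption: C_i = P_i ⊕ E(K, C_{i−1}), with C_{0} = IV.
C[1]: E(K, 15) = 8; 3 ⊕ 8 = 11.
C[2]: E(K, 11) = 0; 2 ⊕ 0 = 2.

C[2] = 2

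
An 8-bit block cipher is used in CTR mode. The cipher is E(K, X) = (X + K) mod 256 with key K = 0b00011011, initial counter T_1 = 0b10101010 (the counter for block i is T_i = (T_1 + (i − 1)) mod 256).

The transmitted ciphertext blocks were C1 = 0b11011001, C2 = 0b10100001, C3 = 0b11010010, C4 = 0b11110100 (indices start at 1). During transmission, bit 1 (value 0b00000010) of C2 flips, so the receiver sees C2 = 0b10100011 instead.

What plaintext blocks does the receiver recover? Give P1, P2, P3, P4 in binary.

CTR decryption: S_i = E(K, T_i) where T_i is the counter for block i; P_i = C_i ⊕ S_i.
Only C2 changed, to 0b10100011. In CTR, a change in C_i flips the same bit in P_i only; the keystream is unaffected. Decrypting the received ciphertext:
P1: T = 0b10101010, S = E(K, T) = 0b11000101; 0b11011001 ⊕ 0b11000101 = 0b00011100.
P2: T = 0b10101011, S = E(K, T) = 0b11000110; 0b10100011 ⊕ 0b11000110 = 0b01100101.
P3: T = 0b10101100, S = E(K, T) = 0b11000111; 0b11010010 ⊕ 0b11000111 = 0b00010101.
P4: T = 0b10101101, S = E(K, T) = 0b11001000; 0b11110100 ⊕ 0b11001000 = 0b00111100.
Blocks that differ from the original plaintext: P2.

P1 = 0b00011100, P2 = 0b01100101, P3 = 0b00010101, P4 = 0b00111100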